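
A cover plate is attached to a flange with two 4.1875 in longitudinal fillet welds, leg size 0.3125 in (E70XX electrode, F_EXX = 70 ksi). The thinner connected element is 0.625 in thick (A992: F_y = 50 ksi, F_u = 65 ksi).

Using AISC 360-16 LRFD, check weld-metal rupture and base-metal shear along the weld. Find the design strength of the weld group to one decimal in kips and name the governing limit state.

Weld metal: throat = 0.707×0.3125 = 0.22094 in, L = 2×4.1875 = 8.375 in. φR_n = 0.75 × 0.6 × 70 × 0.22094 × 8.375 = 58.3 kips.
Base metal shear (0.625 in plate): yield φR_n = 1.0×0.6×50×0.625×8.375 = 157.0 kips; rupture φR_n = 0.75×0.6×65×0.625×8.375 = 153.1 kips; take 153.1 kips (rupture).
Governing: min(58.3, 153.1) = 58.3 kips → weld metal.

58.3 kips (weld metal governs)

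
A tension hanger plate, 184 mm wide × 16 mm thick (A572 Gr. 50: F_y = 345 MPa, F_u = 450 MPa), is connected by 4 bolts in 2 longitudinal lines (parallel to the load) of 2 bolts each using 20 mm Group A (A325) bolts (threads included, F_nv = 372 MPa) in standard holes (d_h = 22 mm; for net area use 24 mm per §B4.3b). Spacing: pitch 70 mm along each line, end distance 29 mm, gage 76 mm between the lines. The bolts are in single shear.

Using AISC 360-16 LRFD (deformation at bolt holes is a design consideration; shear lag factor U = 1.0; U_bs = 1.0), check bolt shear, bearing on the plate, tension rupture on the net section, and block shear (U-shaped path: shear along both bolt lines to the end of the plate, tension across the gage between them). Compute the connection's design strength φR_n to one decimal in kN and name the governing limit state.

350.6 kN (bolt shear governs)

Bolt shear: A_b = π(20)²/4 = 314.16 mm². φR_n = 0.75 × 372 × 314.16 × 4 × 1 = 350.6 kN.
Bearing (16 mm plate, F_u = 450 MPa): end bolts L_c = 29 − 22/2 = 18, R_n = min(1.2×18×16×450, 2.4×20×16×450) = 155.52 kN/bolt; interior L_c = 70 − 22 = 48, R_n = 345.6 kN/bolt. φR_n = 0.75 × (2×155.52 + 2×345.6) = 751.7 kN.
Tension rupture (net): A_n = (184 − 2×24)×16 = 2176 mm² (U = 1.0, A_e = A_n). φR_n = 0.75 × 450 × 2176 = 734.4 kN.
Block shear: shear path 2×[29+1×70] = 2×99 mm, A_gv = 3168, A_nv = 2×(99 − 1.5×24)×16 = 2016 mm²; tension across gage: (76 − 1×24)×16 = 832 mm². R_n = min(0.6×450×2016, 0.6×345×3168) + 1.0×450×832 = min(544.32, 655.78) + 374.4 = 918.72 kN. φR_n = 0.75 × 918.72 = 689.0 kN.
Governing: min(350.6, 751.7, 734.4, 689.0) = 350.6 kN → bolt shear.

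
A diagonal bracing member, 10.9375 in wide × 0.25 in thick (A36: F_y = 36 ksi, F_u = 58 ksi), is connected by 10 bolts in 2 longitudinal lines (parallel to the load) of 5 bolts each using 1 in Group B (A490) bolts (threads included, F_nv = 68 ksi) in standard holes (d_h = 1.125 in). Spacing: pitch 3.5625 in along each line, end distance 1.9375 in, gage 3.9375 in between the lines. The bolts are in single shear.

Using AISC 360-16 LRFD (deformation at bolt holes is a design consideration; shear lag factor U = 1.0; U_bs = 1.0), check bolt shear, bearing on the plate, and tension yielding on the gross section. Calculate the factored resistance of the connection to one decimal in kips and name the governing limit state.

88.6 kips (gross-section yield governs)

Bolt shear: A_b = π(1)²/4 = 0.7854 in². φR_n = 0.75 × 68 × 0.7854 × 10 × 1 = 400.6 kips.
Bearing (0.25 in plate, F_u = 58 ksi): end bolts L_c = 1.9375 − 1.125/2 = 1.375, R_n = min(1.2×1.375×0.25×58, 2.4×1×0.25×58) = 23.925 kips/bolt; interior L_c = 3.5625 − 1.125 = 2.4375, R_n = 34.8 kips/bolt. φR_n = 0.75 × (2×23.925 + 8×34.8) = 244.7 kips.
Tension yield (gross): A_g = 10.9375×0.25 = 2.7344 in². φR_n = 0.90 × 36 × 2.7344 = 88.6 kips.
Governing: min(400.6, 244.7, 88.6) = 88.6 kips → gross-section yield.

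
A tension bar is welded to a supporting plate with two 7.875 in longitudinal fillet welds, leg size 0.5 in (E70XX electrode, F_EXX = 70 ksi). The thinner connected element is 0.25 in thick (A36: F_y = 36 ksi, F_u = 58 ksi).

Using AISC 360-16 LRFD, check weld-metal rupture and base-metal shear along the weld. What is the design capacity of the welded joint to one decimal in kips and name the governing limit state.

Weld metal: throat = 0.707×0.5 = 0.3535 in, L = 2×7.875 = 15.75 in. φR_n = 0.75 × 0.6 × 70 × 0.3535 × 15.75 = 175.4 kips.
Base metal shear (0.25 in plate): yield φR_n = 1.0×0.6×36×0.25×15.75 = 85.1 kips; rupture φR_n = 0.75×0.6×58×0.25×15.75 = 102.8 kips; take 85.1 kips (yield).
Governing: min(175.4, 85.1) = 85.1 kips → base-metal shear.

85.1 kips (base-metal shear governs)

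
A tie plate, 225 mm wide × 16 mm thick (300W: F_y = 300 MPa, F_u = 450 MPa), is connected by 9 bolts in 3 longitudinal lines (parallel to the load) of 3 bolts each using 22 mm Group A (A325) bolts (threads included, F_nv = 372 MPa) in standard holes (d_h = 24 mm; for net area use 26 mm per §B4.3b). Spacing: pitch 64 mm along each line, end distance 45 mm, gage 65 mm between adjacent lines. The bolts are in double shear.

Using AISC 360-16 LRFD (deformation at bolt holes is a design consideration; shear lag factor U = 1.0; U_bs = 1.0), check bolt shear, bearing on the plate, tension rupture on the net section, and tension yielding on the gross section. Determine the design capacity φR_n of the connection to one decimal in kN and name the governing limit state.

Bolt shear: A_b = π(22)²/4 = 380.13 mm². φR_n = 0.75 × 372 × 380.13 × 9 × 2 = 1909.0 kN.
Bearing (16 mm plate, F_u = 450 MPa): end bolts L_c = 45 − 24/2 = 33, R_n = min(1.2×33×16×450, 2.4×22×16×450) = 285.12 kN/bolt; interior L_c = 64 − 24 = 40, R_n = 345.6 kN/bolt. φR_n = 0.75 × (3×285.12 + 6×345.6) = 2196.7 kN.
Tension rupture (net): A_n = (225 − 3×26)×16 = 2352 mm² (U = 1.0, A_e = A_n). φR_n = 0.75 × 450 × 2352 = 793.8 kN.
Tension yield (gross): A_g = 225×16 = 3600 mm². φR_n = 0.90 × 300 × 3600 = 972.0 kN.
Governing: min(1909.0, 2196.7, 793.8, 972.0) = 793.8 kN → net-section rupture.

793.8 kN (net-section rupture governs)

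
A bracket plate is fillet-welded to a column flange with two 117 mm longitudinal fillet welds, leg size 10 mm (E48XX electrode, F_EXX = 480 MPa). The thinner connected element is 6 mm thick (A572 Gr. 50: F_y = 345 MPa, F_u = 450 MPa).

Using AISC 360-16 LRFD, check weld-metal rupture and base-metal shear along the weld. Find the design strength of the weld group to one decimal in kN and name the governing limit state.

Weld metal: throat = 0.707×10 = 7.07 mm, L = 2×117 = 234 mm. φR_n = 0.75 × 0.6 × 480 × 7.07 × 234 = 357.3 kN.
Base metal shear (6 mm plate): yield φR_n = 1.0×0.6×345×6×234 = 290.6 kN; rupture φR_n = 0.75×0.6×450×6×234 = 284.3 kN; take 284.3 kN (rupture).
Governing: min(357.3, 284.3) = 284.3 kN → base-metal shear.

284.3 kN (base-metal shear governs)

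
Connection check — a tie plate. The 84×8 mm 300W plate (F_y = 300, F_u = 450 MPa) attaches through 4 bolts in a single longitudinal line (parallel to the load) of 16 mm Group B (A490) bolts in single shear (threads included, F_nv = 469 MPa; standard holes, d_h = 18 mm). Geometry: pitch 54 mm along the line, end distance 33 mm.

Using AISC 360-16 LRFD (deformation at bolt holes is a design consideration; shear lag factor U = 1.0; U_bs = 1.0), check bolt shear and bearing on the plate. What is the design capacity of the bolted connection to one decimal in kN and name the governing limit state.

282.9 kN (bolt shear governs)

Bolt shear: A_b = π(16)²/4 = 201.06 mm². φR_n = 0.75 × 469 × 201.06 × 4 × 1 = 282.9 kN.
Bearing (8 mm plate, F_u = 450 MPa): end bolts L_c = 33 − 18/2 = 24, R_n = min(1.2×24×8×450, 2.4×16×8×450) = 103.68 kN/bolt; interior L_c = 54 − 18 = 36, R_n = 138.24 kN/bolt. φR_n = 0.75 × (1×103.68 + 3×138.24) = 388.8 kN.
Governing: min(282.9, 388.8) = 282.9 kN → bolt shear.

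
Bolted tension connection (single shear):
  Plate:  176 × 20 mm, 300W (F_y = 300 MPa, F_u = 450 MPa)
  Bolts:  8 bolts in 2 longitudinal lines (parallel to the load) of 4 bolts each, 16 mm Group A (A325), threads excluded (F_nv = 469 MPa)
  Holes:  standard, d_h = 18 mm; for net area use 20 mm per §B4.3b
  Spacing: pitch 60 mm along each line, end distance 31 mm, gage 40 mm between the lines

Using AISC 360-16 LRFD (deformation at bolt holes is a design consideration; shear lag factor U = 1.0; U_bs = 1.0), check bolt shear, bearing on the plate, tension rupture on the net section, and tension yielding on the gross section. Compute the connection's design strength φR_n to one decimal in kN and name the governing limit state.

Bolt shear: A_b = π(16)²/4 = 201.06 mm². φR_n = 0.75 × 469 × 201.06 × 8 × 1 = 565.8 kN.
Bearing (20 mm plate, F_u = 450 MPa): end bolts L_c = 31 − 18/2 = 22, R_n = min(1.2×22×20×450, 2.4×16×20×450) = 237.6 kN/bolt; interior L_c = 60 − 18 = 42, R_n = 345.6 kN/bolt. φR_n = 0.75 × (2×237.6 + 6×345.6) = 1911.6 kN.
Tension rupture (net): A_n = (176 − 2×20)×20 = 2720 mm² (U = 1.0, A_e = A_n). φR_n = 0.75 × 450 × 2720 = 918.0 kN.
Tension yield (gross): A_g = 176×20 = 3520 mm². φR_n = 0.90 × 300 × 3520 = 950.4 kN.
Governing: min(565.8, 1911.6, 918.0, 950.4) = 565.8 kN → bolt shear.

565.8 kN (bolt shear governs)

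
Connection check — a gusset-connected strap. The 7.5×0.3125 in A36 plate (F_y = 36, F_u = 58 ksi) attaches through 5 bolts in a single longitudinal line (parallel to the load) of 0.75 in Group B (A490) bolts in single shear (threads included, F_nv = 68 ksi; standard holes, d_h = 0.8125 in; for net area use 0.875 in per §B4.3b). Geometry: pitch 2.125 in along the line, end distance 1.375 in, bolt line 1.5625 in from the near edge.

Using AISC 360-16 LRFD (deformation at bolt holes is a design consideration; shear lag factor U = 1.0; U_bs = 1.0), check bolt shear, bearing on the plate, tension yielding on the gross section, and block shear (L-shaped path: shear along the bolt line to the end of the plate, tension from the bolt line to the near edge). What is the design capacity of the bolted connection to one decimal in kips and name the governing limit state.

63.7 kips (block shear governs)

Bolt shear: A_b = π(0.75)²/4 = 0.44179 in². φR_n = 0.75 × 68 × 0.44179 × 5 × 1 = 112.7 kips.
Bearing (0.3125 in plate, F_u = 58 ksi): end bolts L_c = 1.375 − 0.8125/2 = 0.96875, R_n = min(1.2×0.96875×0.3125×58, 2.4×0.75×0.3125×58) = 21.07 kips/bolt; interior L_c = 2.125 − 0.8125 = 1.3125, R_n = 28.547 kips/bolt. φR_n = 0.75 × (1×21.07 + 4×28.547) = 101.4 kips.
Tension yield (gross): A_g = 7.5×0.3125 = 2.3438 in². φR_n = 0.90 × 36 × 2.3438 = 75.9 kips.
Block shear: shear path 1×[1.375+4×2.125] = 1×9.875 in, A_gv = 3.0859, A_nv = 1×(9.875 − 4.5×0.875)×0.3125 = 1.8555 in²; tension to near edge: (1.5625 − 0.5×0.875)×0.3125 = 0.35156 in². R_n = min(0.6×58×1.8555, 0.6×36×3.0859) + 1.0×58×0.35156 = min(64.571, 66.655) + 20.39 = 84.961 kips. φR_n = 0.75 × 84.961 = 63.7 kips.
Governing: min(112.7, 101.4, 75.9, 63.7) = 63.7 kips → block shear.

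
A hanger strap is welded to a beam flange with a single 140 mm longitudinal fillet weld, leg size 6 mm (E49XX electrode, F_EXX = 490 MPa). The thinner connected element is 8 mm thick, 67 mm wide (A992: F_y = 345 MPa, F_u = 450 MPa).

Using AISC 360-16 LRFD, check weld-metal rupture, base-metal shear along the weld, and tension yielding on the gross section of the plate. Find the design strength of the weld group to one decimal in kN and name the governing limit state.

Weld metal: throat = 0.707×6 = 4.242 mm, L = 140 mm. φR_n = 0.75 × 0.6 × 490 × 4.242 × 140 = 131.0 kN.
Base metal shear (8 mm plate): yield φR_n = 1.0×0.6×345×8×140 = 231.8 kN; rupture φR_n = 0.75×0.6×450×8×140 = 226.8 kN; take 226.8 kN (rupture).
Tension yield (gross): A_g = 67×8 = 536 mm². φR_n = 0.90 × 345 × 536 = 166.4 kN.
Governing: min(131.0, 226.8, 166.4) = 131.0 kN → weld metal.

131.0 kN (weld metal governs)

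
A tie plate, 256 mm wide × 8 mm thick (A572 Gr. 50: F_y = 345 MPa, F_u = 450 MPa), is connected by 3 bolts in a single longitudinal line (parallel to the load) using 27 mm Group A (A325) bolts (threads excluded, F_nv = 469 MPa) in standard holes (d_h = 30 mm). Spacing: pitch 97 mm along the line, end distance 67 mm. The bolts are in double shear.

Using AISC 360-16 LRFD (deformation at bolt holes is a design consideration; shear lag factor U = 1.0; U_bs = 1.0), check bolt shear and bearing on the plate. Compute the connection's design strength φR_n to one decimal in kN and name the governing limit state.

518.4 kN (bearing governs)

Bolt shear: A_b = π(27)²/4 = 572.56 mm². φR_n = 0.75 × 469 × 572.56 × 3 × 2 = 1208.4 kN.
Bearing (8 mm plate, F_u = 450 MPa): end bolts L_c = 67 − 30/2 = 52, R_n = min(1.2×52×8×450, 2.4×27×8×450) = 224.64 kN/bolt; interior L_c = 97 − 30 = 67, R_n = 233.28 kN/bolt. φR_n = 0.75 × (1×224.64 + 2×233.28) = 518.4 kN.
Governing: min(1208.4, 518.4) = 518.4 kN → bearing.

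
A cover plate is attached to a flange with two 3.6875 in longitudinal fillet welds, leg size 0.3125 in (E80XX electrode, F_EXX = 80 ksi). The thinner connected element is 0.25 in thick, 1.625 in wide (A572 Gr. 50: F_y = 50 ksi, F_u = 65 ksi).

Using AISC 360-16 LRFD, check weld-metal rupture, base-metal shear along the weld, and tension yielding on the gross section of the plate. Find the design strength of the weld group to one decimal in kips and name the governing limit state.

18.3 kips (gross-section yield governs)

Weld metal: throat = 0.707×0.3125 = 0.22094 in, L = 2×3.6875 = 7.375 in. φR_n = 0.75 × 0.6 × 80 × 0.22094 × 7.375 = 58.7 kips.
Base metal shear (0.25 in plate): yield φR_n = 1.0×0.6×50×0.25×7.375 = 55.3 kips; rupture φR_n = 0.75×0.6×65×0.25×7.375 = 53.9 kips; take 53.9 kips (rupture).
Tension yield (gross): A_g = 1.625×0.25 = 0.40625 in². φR_n = 0.90 × 50 × 0.40625 = 18.3 kips.
Governing: min(58.7, 53.9, 18.3) = 18.3 kips → gross-section yield.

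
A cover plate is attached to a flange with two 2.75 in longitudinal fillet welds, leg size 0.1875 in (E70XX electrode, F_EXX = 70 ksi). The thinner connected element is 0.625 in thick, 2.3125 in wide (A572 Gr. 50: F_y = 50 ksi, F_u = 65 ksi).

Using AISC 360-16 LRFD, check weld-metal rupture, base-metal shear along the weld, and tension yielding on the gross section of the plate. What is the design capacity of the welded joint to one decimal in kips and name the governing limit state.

23.0 kips (weld metal governs)

Weld metal: throat = 0.707×0.1875 = 0.13256 in, L = 2×2.75 = 5.5 in. φR_n = 0.75 × 0.6 × 70 × 0.13256 × 5.5 = 23.0 kips.
Base metal shear (0.625 in plate): yield φR_n = 1.0×0.6×50×0.625×5.5 = 103.1 kips; rupture φR_n = 0.75×0.6×65×0.625×5.5 = 100.5 kips; take 100.5 kips (rupture).
Tension yield (gross): A_g = 2.3125×0.625 = 1.4453 in². φR_n = 0.90 × 50 × 1.4453 = 65.0 kips.
Governing: min(23.0, 100.5, 65.0) = 23.0 kips → weld metal.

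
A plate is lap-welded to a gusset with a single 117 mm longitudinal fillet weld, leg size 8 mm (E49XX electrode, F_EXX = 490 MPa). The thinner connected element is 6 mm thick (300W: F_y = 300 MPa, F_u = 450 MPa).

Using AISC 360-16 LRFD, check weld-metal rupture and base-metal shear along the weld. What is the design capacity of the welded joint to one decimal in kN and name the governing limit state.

126.4 kN (base-metal shear governs)

Weld metal: throat = 0.707×8 = 5.656 mm, L = 117 mm. φR_n = 0.75 × 0.6 × 490 × 5.656 × 117 = 145.9 kN.
Base metal shear (6 mm plate): yield φR_n = 1.0×0.6×300×6×117 = 126.4 kN; rupture φR_n = 0.75×0.6×450×6×117 = 142.2 kN; take 126.4 kN (yield).
Governing: min(145.9, 126.4) = 126.4 kN → base-metal shear.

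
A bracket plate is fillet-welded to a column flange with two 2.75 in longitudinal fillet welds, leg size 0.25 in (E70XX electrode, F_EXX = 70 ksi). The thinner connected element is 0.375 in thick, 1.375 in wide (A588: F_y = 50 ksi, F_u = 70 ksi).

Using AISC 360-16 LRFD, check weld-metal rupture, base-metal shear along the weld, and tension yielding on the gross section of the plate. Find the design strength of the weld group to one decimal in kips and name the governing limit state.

Weld metal: throat = 0.707×0.25 = 0.17675 in, L = 2×2.75 = 5.5 in. φR_n = 0.75 × 0.6 × 70 × 0.17675 × 5.5 = 30.6 kips.
Base metal shear (0.375 in plate): yield φR_n = 1.0×0.6×50×0.375×5.5 = 61.9 kips; rupture φR_n = 0.75×0.6×70×0.375×5.5 = 65.0 kips; take 61.9 kips (yield).
Tension yield (gross): A_g = 1.375×0.375 = 0.51563 in². φR_n = 0.90 × 50 × 0.51563 = 23.2 kips.
Governing: min(30.6, 61.9, 23.2) = 23.2 kips → gross-section yield.

23.2 kips (gross-section yield governs)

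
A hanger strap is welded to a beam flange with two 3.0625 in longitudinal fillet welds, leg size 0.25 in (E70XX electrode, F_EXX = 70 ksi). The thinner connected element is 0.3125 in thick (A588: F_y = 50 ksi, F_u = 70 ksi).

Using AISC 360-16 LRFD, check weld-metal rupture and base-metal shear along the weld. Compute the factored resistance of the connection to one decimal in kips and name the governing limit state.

34.1 kips (weld metal governs)

Weld metal: throat = 0.707×0.25 = 0.17675 in, L = 2×3.0625 = 6.125 in. φR_n = 0.75 × 0.6 × 70 × 0.17675 × 6.125 = 34.1 kips.
Base metal shear (0.3125 in plate): yield φR_n = 1.0×0.6×50×0.3125×6.125 = 57.4 kips; rupture φR_n = 0.75×0.6×70×0.3125×6.125 = 60.3 kips; take 57.4 kips (yield).
Governing: min(34.1, 57.4) = 34.1 kips → weld metal.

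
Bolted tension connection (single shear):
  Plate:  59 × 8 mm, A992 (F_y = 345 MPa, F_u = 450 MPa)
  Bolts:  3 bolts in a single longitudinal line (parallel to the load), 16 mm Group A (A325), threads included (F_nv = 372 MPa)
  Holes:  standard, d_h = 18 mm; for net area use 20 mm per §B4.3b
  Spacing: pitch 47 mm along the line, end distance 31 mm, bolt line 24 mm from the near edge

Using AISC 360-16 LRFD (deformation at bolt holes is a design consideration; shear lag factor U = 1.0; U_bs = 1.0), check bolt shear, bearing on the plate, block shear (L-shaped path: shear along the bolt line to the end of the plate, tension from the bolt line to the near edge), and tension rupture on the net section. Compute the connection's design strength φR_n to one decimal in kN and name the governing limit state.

105.3 kN (net-section rupture governs)

Bolt shear: A_b = π(16)²/4 = 201.06 mm². φR_n = 0.75 × 372 × 201.06 × 3 × 1 = 168.3 kN.
Bearing (8 mm plate, F_u = 450 MPa): end bolts L_c = 31 − 18/2 = 22, R_n = min(1.2×22×8×450, 2.4×16×8×450) = 95.04 kN/bolt; interior L_c = 47 − 18 = 29, R_n = 125.28 kN/bolt. φR_n = 0.75 × (1×95.04 + 2×125.28) = 259.2 kN.
Block shear: shear path 1×[31+2×47] = 1×125 mm, A_gv = 1000, A_nv = 1×(125 − 2.5×20)×8 = 600 mm²; tension to near edge: (24 − 0.5×20)×8 = 112 mm². R_n = min(0.6×450×600, 0.6×345×1000) + 1.0×450×112 = min(162, 207) + 50.4 = 212.4 kN. φR_n = 0.75 × 212.4 = 159.3 kN.
Tension rupture (net): A_n = (59 − 1×20)×8 = 312 mm² (U = 1.0, A_e = A_n). φR_n = 0.75 × 450 × 312 = 105.3 kN.
Governing: min(168.3, 259.2, 159.3, 105.3) = 105.3 kN → net-section rupture.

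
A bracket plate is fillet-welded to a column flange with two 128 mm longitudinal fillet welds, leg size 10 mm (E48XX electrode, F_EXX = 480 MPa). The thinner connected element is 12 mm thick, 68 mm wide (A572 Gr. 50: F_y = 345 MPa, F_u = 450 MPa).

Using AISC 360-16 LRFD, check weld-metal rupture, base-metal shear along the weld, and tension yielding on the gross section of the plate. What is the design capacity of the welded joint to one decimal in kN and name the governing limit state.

253.4 kN (gross-section yield governs)

Weld metal: throat = 0.707×10 = 7.07 mm, L = 2×128 = 256 mm. φR_n = 0.75 × 0.6 × 480 × 7.07 × 256 = 390.9 kN.
Base metal shear (12 mm plate): yield φR_n = 1.0×0.6×345×12×256 = 635.9 kN; rupture φR_n = 0.75×0.6×450×12×256 = 622.1 kN; take 622.1 kN (rupture).
Tension yield (gross): A_g = 68×12 = 816 mm². φR_n = 0.90 × 345 × 816 = 253.4 kN.
Governing: min(390.9, 622.1, 253.4) = 253.4 kN → gross-section yield.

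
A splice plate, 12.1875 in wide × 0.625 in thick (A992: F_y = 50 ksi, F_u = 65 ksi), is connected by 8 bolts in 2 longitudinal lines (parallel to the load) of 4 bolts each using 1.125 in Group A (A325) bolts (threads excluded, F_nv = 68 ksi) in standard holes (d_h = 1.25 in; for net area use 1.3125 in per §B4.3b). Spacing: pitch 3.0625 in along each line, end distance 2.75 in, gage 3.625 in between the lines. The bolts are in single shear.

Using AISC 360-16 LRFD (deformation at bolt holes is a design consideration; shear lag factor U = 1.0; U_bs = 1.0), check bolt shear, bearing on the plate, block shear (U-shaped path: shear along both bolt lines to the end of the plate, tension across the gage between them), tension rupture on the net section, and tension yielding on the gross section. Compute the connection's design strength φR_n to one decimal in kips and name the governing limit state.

291.4 kips (net-section rupture governs)

Bolt shear: A_b = π(1.125)²/4 = 0.99402 in². φR_n = 0.75 × 68 × 0.99402 × 8 × 1 = 405.6 kips.
Bearing (0.625 in plate, F_u = 65 ksi): end bolts L_c = 2.75 − 1.25/2 = 2.125, R_n = min(1.2×2.125×0.625×65, 2.4×1.125×0.625×65) = 103.59 kips/bolt; interior L_c = 3.0625 − 1.25 = 1.8125, R_n = 88.359 kips/bolt. φR_n = 0.75 × (2×103.59 + 6×88.359) = 553.0 kips.
Block shear: shear path 2×[2.75+3×3.0625] = 2×11.9375 in, A_gv = 14.922, A_nv = 2×(11.9375 − 3.5×1.3125)×0.625 = 9.1797 in²; tension across gage: (3.625 − 1×1.3125)×0.625 = 1.4453 in². R_n = min(0.6×65×9.1797, 0.6×50×14.922) + 1.0×65×1.4453 = min(358.01, 447.66) + 93.945 = 451.96 kips. φR_n = 0.75 × 451.96 = 339.0 kips.
Tension rupture (net): A_n = (12.1875 − 2×1.3125)×0.625 = 5.9766 in² (U = 1.0, A_e = A_n). φR_n = 0.75 × 65 × 5.9766 = 291.4 kips.
Tension yield (gross): A_g = 12.1875×0.625 = 7.6172 in². φR_n = 0.90 × 50 × 7.6172 = 342.8 kips.
Governing: min(405.6, 553.0, 339.0, 291.4, 342.8) = 291.4 kips → net-section rupture.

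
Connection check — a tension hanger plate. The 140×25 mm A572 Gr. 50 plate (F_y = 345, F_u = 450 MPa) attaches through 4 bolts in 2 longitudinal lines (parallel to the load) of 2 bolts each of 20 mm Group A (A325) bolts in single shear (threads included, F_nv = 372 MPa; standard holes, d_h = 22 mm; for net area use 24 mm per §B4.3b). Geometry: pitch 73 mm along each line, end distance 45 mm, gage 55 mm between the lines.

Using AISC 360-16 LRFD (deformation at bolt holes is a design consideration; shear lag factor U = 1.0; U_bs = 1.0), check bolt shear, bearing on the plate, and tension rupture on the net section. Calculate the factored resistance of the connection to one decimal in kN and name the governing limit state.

350.6 kN (bolt shear governs)

Bolt shear: A_b = π(20)²/4 = 314.16 mm². φR_n = 0.75 × 372 × 314.16 × 4 × 1 = 350.6 kN.
Bearing (25 mm plate, F_u = 450 MPa): end bolts L_c = 45 − 22/2 = 34, R_n = min(1.2×34×25×450, 2.4×20×25×450) = 459 kN/bolt; interior L_c = 73 − 22 = 51, R_n = 540 kN/bolt. φR_n = 0.75 × (2×459 + 2×540) = 1498.5 kN.
Tension rupture (net): A_n = (140 − 2×24)×25 = 2300 mm² (U = 1.0, A_e = A_n). φR_n = 0.75 × 450 × 2300 = 776.3 kN.
Governing: min(350.6, 1498.5, 776.3) = 350.6 kN → bolt shear.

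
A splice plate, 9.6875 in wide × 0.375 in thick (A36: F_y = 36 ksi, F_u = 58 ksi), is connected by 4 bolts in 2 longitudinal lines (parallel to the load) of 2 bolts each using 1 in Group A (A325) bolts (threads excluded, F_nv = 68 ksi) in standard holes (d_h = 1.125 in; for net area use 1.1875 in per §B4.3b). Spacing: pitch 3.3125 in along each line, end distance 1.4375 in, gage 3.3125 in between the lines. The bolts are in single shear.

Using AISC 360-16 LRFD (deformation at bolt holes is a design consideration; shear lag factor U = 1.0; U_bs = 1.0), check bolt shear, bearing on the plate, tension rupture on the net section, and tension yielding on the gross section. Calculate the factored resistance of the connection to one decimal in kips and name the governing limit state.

Bolt shear: A_b = π(1)²/4 = 0.7854 in². φR_n = 0.75 × 68 × 0.7854 × 4 × 1 = 160.2 kips.
Bearing (0.375 in plate, F_u = 58 ksi): end bolts L_c = 1.4375 − 1.125/2 = 0.875, R_n = min(1.2×0.875×0.375×58, 2.4×1×0.375×58) = 22.838 kips/bolt; interior L_c = 3.3125 − 1.125 = 2.1875, R_n = 52.2 kips/bolt. φR_n = 0.75 × (2×22.838 + 2×52.2) = 112.6 kips.
Tension rupture (net): A_n = (9.6875 − 2×1.1875)×0.375 = 2.7422 in² (U = 1.0, A_e = A_n). φR_n = 0.75 × 58 × 2.7422 = 119.3 kips.
Tension yield (gross): A_g = 9.6875×0.375 = 3.6328 in². φR_n = 0.90 × 36 × 3.6328 = 117.7 kips.
Governing: min(160.2, 112.6, 119.3, 117.7) = 112.6 kips → bearing.

112.6 kips (bearing governs)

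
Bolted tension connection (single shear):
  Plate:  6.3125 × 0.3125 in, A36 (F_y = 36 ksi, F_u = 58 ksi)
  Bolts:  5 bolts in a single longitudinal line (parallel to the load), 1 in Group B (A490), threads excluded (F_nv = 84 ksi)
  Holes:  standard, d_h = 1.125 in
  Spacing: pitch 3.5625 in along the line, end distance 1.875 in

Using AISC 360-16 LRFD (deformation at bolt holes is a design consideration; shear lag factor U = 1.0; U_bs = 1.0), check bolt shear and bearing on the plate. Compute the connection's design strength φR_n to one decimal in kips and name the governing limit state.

Bolt shear: A_b = π(1)²/4 = 0.7854 in². φR_n = 0.75 × 84 × 0.7854 × 5 × 1 = 247.4 kips.
Bearing (0.3125 in plate, F_u = 58 ksi): end bolts L_c = 1.875 − 1.125/2 = 1.3125, R_n = min(1.2×1.3125×0.3125×58, 2.4×1×0.3125×58) = 28.547 kips/bolt; interior L_c = 3.5625 − 1.125 = 2.4375, R_n = 43.5 kips/bolt. φR_n = 0.75 × (1×28.547 + 4×43.5) = 151.9 kips.
Governing: min(247.4, 151.9) = 151.9 kips → bearing.

151.9 kips (bearing governs)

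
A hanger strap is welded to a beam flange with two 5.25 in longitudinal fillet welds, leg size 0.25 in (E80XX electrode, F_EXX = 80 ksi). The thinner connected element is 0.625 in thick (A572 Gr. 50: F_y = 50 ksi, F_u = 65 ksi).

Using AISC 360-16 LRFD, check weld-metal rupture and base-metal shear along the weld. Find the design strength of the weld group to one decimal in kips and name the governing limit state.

66.8 kips (weld metal governs)

Weld metal: throat = 0.707×0.25 = 0.17675 in, L = 2×5.25 = 10.5 in. φR_n = 0.75 × 0.6 × 80 × 0.17675 × 10.5 = 66.8 kips.
Base metal shear (0.625 in plate): yield φR_n = 1.0×0.6×50×0.625×10.5 = 196.9 kips; rupture φR_n = 0.75×0.6×65×0.625×10.5 = 192.0 kips; take 192.0 kips (rupture).
Governing: min(66.8, 192.0) = 66.8 kips → weld metal.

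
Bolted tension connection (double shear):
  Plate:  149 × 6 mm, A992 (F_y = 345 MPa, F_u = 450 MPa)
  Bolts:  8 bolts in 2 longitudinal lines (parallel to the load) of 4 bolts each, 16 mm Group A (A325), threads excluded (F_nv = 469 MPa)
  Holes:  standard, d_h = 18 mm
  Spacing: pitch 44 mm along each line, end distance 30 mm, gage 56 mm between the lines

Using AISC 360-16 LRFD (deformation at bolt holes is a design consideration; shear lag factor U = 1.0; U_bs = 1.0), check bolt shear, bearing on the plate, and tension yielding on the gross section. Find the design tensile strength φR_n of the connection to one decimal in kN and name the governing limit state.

Bolt shear: A_b = π(16)²/4 = 201.06 mm². φR_n = 0.75 × 469 × 201.06 × 8 × 2 = 1131.6 kN.
Bearing (6 mm plate, F_u = 450 MPa): end bolts L_c = 30 − 18/2 = 21, R_n = min(1.2×21×6×450, 2.4×16×6×450) = 68.04 kN/bolt; interior L_c = 44 − 18 = 26, R_n = 84.24 kN/bolt. φR_n = 0.75 × (2×68.04 + 6×84.24) = 481.1 kN.
Tension yield (gross): A_g = 149×6 = 894 mm². φR_n = 0.90 × 345 × 894 = 277.6 kN.
Governing: min(1131.6, 481.1, 277.6) = 277.6 kN → gross-section yield.

277.6 kN (gross-section yield governs)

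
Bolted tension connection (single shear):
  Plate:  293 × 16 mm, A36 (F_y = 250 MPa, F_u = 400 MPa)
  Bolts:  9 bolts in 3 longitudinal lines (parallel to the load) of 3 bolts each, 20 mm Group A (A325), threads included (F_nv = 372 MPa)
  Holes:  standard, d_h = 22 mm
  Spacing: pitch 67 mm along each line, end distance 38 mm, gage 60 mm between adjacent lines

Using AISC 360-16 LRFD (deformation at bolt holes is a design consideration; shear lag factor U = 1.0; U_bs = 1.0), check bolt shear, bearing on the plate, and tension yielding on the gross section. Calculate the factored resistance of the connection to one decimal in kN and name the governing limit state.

788.9 kN (bolt shear governs)

Bolt shear: A_b = π(20)²/4 = 314.16 mm². φR_n = 0.75 × 372 × 314.16 × 9 × 1 = 788.9 kN.
Bearing (16 mm plate, F_u = 400 MPa): end bolts L_c = 38 − 22/2 = 27, R_n = min(1.2×27×16×400, 2.4×20×16×400) = 207.36 kN/bolt; interior L_c = 67 − 22 = 45, R_n = 307.2 kN/bolt. φR_n = 0.75 × (3×207.36 + 6×307.2) = 1849.0 kN.
Tension yield (gross): A_g = 293×16 = 4688 mm². φR_n = 0.90 × 250 × 4688 = 1054.8 kN.
Governing: min(788.9, 1849.0, 1054.8) = 788.9 kN → bolt shear.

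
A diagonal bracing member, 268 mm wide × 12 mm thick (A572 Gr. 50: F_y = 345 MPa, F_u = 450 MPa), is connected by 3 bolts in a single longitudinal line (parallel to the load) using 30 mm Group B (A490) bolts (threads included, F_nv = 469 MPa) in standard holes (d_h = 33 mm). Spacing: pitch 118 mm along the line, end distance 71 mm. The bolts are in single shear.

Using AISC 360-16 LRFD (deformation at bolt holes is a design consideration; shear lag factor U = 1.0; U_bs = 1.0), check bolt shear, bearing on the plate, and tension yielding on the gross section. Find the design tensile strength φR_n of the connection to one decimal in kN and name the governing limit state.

745.9 kN (bolt shear governs)

Bolt shear: A_b = π(30)²/4 = 706.86 mm². φR_n = 0.75 × 469 × 706.86 × 3 × 1 = 745.9 kN.
Bearing (12 mm plate, F_u = 450 MPa): end bolts L_c = 71 − 33/2 = 54.5, R_n = min(1.2×54.5×12×450, 2.4×30×12×450) = 353.16 kN/bolt; interior L_c = 118 − 33 = 85, R_n = 388.8 kN/bolt. φR_n = 0.75 × (1×353.16 + 2×388.8) = 848.1 kN.
Tension yield (gross): A_g = 268×12 = 3216 mm². φR_n = 0.90 × 345 × 3216 = 998.6 kN.
Governing: min(745.9, 848.1, 998.6) = 745.9 kN → bolt shear.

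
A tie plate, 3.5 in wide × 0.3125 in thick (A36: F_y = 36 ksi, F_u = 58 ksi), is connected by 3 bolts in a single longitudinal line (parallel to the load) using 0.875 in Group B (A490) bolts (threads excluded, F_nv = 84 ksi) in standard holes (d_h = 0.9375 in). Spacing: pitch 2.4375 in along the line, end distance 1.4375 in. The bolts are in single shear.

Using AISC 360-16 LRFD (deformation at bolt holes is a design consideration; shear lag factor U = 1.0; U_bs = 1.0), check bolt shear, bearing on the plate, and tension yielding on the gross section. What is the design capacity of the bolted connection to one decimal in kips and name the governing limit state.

35.4 kips (gross-section yield governs)

Bolt shear: A_b = π(0.875)²/4 = 0.60132 in². φR_n = 0.75 × 84 × 0.60132 × 3 × 1 = 113.6 kips.
Bearing (0.3125 in plate, F_u = 58 ksi): end bolts L_c = 1.4375 − 0.9375/2 = 0.96875, R_n = min(1.2×0.96875×0.3125×58, 2.4×0.875×0.3125×58) = 21.07 kips/bolt; interior L_c = 2.4375 − 0.9375 = 1.5, R_n = 32.625 kips/bolt. φR_n = 0.75 × (1×21.07 + 2×32.625) = 64.7 kips.
Tension yield (gross): A_g = 3.5×0.3125 = 1.0938 in². φR_n = 0.90 × 36 × 1.0938 = 35.4 kips.
Governing: min(113.6, 64.7, 35.4) = 35.4 kips → gross-section yield.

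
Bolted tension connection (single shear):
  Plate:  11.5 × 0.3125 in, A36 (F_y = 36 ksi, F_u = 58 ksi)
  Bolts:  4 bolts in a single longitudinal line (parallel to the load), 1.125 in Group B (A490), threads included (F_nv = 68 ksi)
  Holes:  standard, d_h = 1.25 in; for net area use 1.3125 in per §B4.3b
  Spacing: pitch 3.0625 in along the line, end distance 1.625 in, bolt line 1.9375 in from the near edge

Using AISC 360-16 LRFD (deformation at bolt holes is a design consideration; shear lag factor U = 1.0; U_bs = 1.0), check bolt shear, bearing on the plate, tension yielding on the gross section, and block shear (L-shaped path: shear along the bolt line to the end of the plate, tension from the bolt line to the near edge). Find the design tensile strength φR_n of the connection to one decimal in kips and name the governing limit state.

68.1 kips (block shear governs)

Bolt shear: A_b = π(1.125)²/4 = 0.99402 in². φR_n = 0.75 × 68 × 0.99402 × 4 × 1 = 202.8 kips.
Bearing (0.3125 in plate, F_u = 58 ksi): end bolts L_c = 1.625 − 1.25/2 = 1, R_n = min(1.2×1×0.3125×58, 2.4×1.125×0.3125×58) = 21.75 kips/bolt; interior L_c = 3.0625 − 1.25 = 1.8125, R_n = 39.422 kips/bolt. φR_n = 0.75 × (1×21.75 + 3×39.422) = 105.0 kips.
Tension yield (gross): A_g = 11.5×0.3125 = 3.5938 in². φR_n = 0.90 × 36 × 3.5938 = 116.4 kips.
Block shear: shear path 1×[1.625+3×3.0625] = 1×10.8125 in, A_gv = 3.3789, A_nv = 1×(10.8125 − 3.5×1.3125)×0.3125 = 1.9434 in²; tension to near edge: (1.9375 − 0.5×1.3125)×0.3125 = 0.40039 in². R_n = min(0.6×58×1.9434, 0.6×36×3.3789) + 1.0×58×0.40039 = min(67.63, 72.984) + 23.223 = 90.853 kips. φR_n = 0.75 × 90.853 = 68.1 kips.
Governing: min(202.8, 105.0, 116.4, 68.1) = 68.1 kips → block shear.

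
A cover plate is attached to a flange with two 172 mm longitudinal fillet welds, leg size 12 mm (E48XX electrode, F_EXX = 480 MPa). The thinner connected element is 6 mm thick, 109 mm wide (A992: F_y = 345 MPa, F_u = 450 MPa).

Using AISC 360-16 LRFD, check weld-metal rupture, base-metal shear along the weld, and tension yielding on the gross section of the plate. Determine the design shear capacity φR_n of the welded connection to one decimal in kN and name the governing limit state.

203.1 kN (gross-section yield governs)

Weld metal: throat = 0.707×12 = 8.484 mm, L = 2×172 = 344 mm. φR_n = 0.75 × 0.6 × 480 × 8.484 × 344 = 630.4 kN.
Base metal shear (6 mm plate): yield φR_n = 1.0×0.6×345×6×344 = 427.2 kN; rupture φR_n = 0.75×0.6×450×6×344 = 418.0 kN; take 418.0 kN (rupture).
Tension yield (gross): A_g = 109×6 = 654 mm². φR_n = 0.90 × 345 × 654 = 203.1 kN.
Governing: min(630.4, 418.0, 203.1) = 203.1 kN → gross-section yield.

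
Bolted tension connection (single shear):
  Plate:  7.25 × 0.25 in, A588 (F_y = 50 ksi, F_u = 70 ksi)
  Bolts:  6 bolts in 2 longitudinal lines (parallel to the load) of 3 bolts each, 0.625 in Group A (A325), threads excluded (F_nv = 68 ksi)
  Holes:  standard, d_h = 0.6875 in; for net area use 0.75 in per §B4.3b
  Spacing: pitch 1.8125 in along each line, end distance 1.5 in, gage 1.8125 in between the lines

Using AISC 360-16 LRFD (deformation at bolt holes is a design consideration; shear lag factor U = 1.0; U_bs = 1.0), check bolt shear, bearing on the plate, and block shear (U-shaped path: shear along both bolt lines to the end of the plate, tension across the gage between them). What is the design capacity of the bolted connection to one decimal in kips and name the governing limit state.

65.1 kips (block shear governs)

Bolt shear: A_b = π(0.625)²/4 = 0.3068 in². φR_n = 0.75 × 68 × 0.3068 × 6 × 1 = 93.9 kips.
Bearing (0.25 in plate, F_u = 70 ksi): end bolts L_c = 1.5 − 0.6875/2 = 1.15625, R_n = min(1.2×1.15625×0.25×70, 2.4×0.625×0.25×70) = 24.281 kips/bolt; interior L_c = 1.8125 − 0.6875 = 1.125, R_n = 23.625 kips/bolt. φR_n = 0.75 × (2×24.281 + 4×23.625) = 107.3 kips.
Block shear: shear path 2×[1.5+2×1.8125] = 2×5.125 in, A_gv = 2.5625, A_nv = 2×(5.125 − 2.5×0.75)×0.25 = 1.625 in²; tension across gage: (1.8125 − 1×0.75)×0.25 = 0.26563 in². R_n = min(0.6×70×1.625, 0.6×50×2.5625) + 1.0×70×0.26563 = min(68.25, 76.875) + 18.594 = 86.844 kips. φR_n = 0.75 × 86.844 = 65.1 kips.
Governing: min(93.9, 107.3, 65.1) = 65.1 kips → block shear.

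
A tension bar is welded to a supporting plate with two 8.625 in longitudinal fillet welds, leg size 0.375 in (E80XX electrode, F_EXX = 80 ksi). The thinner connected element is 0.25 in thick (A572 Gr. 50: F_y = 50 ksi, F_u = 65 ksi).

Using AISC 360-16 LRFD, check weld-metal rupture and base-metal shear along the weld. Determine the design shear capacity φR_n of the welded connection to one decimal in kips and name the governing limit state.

Weld metal: throat = 0.707×0.375 = 0.26513 in, L = 2×8.625 = 17.25 in. φR_n = 0.75 × 0.6 × 80 × 0.26513 × 17.25 = 164.6 kips.
Base metal shear (0.25 in plate): yield φR_n = 1.0×0.6×50×0.25×17.25 = 129.4 kips; rupture φR_n = 0.75×0.6×65×0.25×17.25 = 126.1 kips; take 126.1 kips (rupture).
Governing: min(164.6, 126.1) = 126.1 kips → base-metal shear.

126.1 kips (base-metal shear governs)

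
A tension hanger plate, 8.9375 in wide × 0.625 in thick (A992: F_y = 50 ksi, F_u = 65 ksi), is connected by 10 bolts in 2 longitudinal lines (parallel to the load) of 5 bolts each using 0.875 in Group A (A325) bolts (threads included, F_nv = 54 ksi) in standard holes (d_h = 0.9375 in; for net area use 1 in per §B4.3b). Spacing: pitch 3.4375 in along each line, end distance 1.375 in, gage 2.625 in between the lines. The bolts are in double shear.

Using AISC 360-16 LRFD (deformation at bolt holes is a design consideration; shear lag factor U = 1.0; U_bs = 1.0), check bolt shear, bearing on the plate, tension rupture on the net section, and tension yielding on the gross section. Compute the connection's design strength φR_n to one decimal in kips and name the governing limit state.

Bolt shear: A_b = π(0.875)²/4 = 0.60132 in². φR_n = 0.75 × 54 × 0.60132 × 10 × 2 = 487.1 kips.
Bearing (0.625 in plate, F_u = 65 ksi): end bolts L_c = 1.375 − 0.9375/2 = 0.90625, R_n = min(1.2×0.90625×0.625×65, 2.4×0.875×0.625×65) = 44.18 kips/bolt; interior L_c = 3.4375 − 0.9375 = 2.5, R_n = 85.313 kips/bolt. φR_n = 0.75 × (2×44.18 + 8×85.313) = 578.1 kips.
Tension rupture (net): A_n = (8.9375 − 2×1)×0.625 = 4.3359 in² (U = 1.0, A_e = A_n). φR_n = 0.75 × 65 × 4.3359 = 211.4 kips.
Tension yield (gross): A_g = 8.9375×0.625 = 5.5859 in². φR_n = 0.90 × 50 × 5.5859 = 251.4 kips.
Governing: min(487.1, 578.1, 211.4, 251.4) = 211.4 kips → net-section rupture.

211.4 kips (net-section rupture governs)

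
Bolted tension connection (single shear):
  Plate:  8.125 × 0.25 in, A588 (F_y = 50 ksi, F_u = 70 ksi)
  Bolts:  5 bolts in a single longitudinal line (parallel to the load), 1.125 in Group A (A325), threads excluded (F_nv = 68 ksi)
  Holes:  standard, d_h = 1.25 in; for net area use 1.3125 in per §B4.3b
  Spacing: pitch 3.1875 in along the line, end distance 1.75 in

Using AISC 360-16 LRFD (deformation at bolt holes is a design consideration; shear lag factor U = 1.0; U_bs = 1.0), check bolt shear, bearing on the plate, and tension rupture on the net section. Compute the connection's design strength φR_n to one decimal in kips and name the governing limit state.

89.4 kips (net-section rupture governs)

Bolt shear: A_b = π(1.125)²/4 = 0.99402 in². φR_n = 0.75 × 68 × 0.99402 × 5 × 1 = 253.5 kips.
Bearing (0.25 in plate, F_u = 70 ksi): end bolts L_c = 1.75 − 1.25/2 = 1.125, R_n = min(1.2×1.125×0.25×70, 2.4×1.125×0.25×70) = 23.625 kips/bolt; interior L_c = 3.1875 − 1.25 = 1.9375, R_n = 40.688 kips/bolt. φR_n = 0.75 × (1×23.625 + 4×40.688) = 139.8 kips.
Tension rupture (net): A_n = (8.125 − 1×1.3125)×0.25 = 1.7031 in² (U = 1.0, A_e = A_n). φR_n = 0.75 × 70 × 1.7031 = 89.4 kips.
Governing: min(253.5, 139.8, 89.4) = 89.4 kips → net-section rupture.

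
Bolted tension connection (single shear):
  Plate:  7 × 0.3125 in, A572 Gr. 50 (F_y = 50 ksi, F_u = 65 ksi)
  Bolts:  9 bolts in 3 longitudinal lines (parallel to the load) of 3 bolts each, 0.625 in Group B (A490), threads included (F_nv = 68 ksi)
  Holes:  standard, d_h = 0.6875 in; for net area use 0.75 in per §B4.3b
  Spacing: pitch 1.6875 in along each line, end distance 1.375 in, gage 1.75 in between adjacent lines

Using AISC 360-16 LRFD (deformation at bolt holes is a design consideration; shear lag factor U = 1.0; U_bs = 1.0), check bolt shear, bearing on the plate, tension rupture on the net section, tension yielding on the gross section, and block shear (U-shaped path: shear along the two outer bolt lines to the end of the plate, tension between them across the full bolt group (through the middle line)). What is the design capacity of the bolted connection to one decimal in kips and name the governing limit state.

Bolt shear: A_b = π(0.625)²/4 = 0.3068 in². φR_n = 0.75 × 68 × 0.3068 × 9 × 1 = 140.8 kips.
Bearing (0.3125 in plate, F_u = 65 ksi): end bolts L_c = 1.375 − 0.6875/2 = 1.03125, R_n = min(1.2×1.03125×0.3125×65, 2.4×0.625×0.3125×65) = 25.137 kips/bolt; interior L_c = 1.6875 − 0.6875 = 1, R_n = 24.375 kips/bolt. φR_n = 0.75 × (3×25.137 + 6×24.375) = 166.2 kips.
Tension rupture (net): A_n = (7 − 3×0.75)×0.3125 = 1.4844 in² (U = 1.0, A_e = A_n). φR_n = 0.75 × 65 × 1.4844 = 72.4 kips.
Tension yield (gross): A_g = 7×0.3125 = 2.1875 in². φR_n = 0.90 × 50 × 2.1875 = 98.4 kips.
Block shear: shear path 2×[1.375+2×1.6875] = 2×4.75 in, A_gv = 2.9688, A_nv = 2×(4.75 − 2.5×0.75)×0.3125 = 1.7969 in²; tension across gage: (3.5 − 2×0.75)×0.3125 = 0.625 in². R_n = min(0.6×65×1.7969, 0.6×50×2.9688) + 1.0×65×0.625 = min(70.079, 89.064) + 40.625 = 110.7 kips. φR_n = 0.75 × 110.7 = 83.0 kips.
Governing: min(140.8, 166.2, 72.4, 98.4, 83.0) = 72.4 kips → net-section rupture.

72.4 kips (net-section rupture governs)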